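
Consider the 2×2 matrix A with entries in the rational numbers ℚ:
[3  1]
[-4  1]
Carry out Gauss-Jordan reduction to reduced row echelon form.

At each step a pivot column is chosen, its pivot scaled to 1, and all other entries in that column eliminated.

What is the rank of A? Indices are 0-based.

pivot(0,0)=3: scale R0 → (1, 1/3)
  clear (1,0): R1 −= (-4)R0 → (0, 7/3)
pivot(1,1)=7/3: scale R1 → (0, 1)
  clear (0,1): R0 −= (1/3)R1 → (1, 0)

rank = 2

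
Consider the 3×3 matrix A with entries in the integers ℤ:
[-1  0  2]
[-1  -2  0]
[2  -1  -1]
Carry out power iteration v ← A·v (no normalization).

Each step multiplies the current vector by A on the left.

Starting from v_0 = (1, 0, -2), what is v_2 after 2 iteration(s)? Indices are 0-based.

v_0 = (1, 0, -2).
v_1 = A·v_0 = (-5, -1, 4).
v_2 = A·v_1 = (13, 7, -13).

v_2 = (13, 7, -13)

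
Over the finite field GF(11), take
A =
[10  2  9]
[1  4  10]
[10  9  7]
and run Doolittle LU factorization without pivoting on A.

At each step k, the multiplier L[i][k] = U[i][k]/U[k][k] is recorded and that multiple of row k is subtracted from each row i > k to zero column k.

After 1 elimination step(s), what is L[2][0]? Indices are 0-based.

L[2][0] = 1

k=0: U[0][0]=10
  eliminate (1,0): mult=10, new row 1: (0, 6, 8); set L[1][0]=10
  eliminate (2,0): mult=1, new row 2: (0, 7, 9); set L[2][0]=1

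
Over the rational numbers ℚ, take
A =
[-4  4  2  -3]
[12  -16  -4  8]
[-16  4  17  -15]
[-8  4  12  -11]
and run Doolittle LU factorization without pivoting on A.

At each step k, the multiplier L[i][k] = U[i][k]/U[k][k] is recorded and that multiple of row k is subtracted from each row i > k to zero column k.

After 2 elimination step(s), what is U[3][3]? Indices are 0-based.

U[3][3] = -4

[col 0] pivot -4
  R1 -= -3*R0 → (0, -4, 2, -1)  (L[1][0] := -3)
  R2 -= 4*R0 → (0, -12, 9, -3)  (L[2][0] := 4)
  R3 -= 2*R0 → (0, -4, 8, -5)  (L[3][0] := 2)
[col 1] pivot -4
  R2 -= 3*R1 → (0, 0, 3, 0)  (L[2][1] := 3)
  R3 -= 1*R1 → (0, 0, 6, -4)  (L[3][1] := 1)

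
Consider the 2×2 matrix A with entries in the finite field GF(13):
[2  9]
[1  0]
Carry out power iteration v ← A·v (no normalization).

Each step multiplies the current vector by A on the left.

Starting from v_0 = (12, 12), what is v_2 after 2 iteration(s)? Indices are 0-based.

v_2 = (8, 2)

v_0 = (12, 12).
v_1 = A·v_0 = (2, 12).
v_2 = A·v_1 = (8, 2).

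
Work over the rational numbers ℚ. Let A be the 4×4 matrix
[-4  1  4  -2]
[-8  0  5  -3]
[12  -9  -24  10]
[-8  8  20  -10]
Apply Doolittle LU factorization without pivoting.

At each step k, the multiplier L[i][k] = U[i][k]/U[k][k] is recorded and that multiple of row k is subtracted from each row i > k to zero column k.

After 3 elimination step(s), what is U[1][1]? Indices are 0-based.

Step 1: pivot at (0,0) is -4.
  row1 ← row1 − (2)·row0  ⇒  L[1][0]=2, U row1=(0, -2, -3, 1)
  row2 ← row2 − (-3)·row0  ⇒  L[2][0]=-3, U row2=(0, -6, -12, 4)
  row3 ← row3 − (2)·row0  ⇒  L[3][0]=2, U row3=(0, 6, 12, -6)
Step 2: pivot at (1,1) is -2.
  row2 ← row2 − (3)·row1  ⇒  L[2][1]=3, U row2=(0, 0, -3, 1)
  row3 ← row3 − (-3)·row1  ⇒  L[3][1]=-3, U row3=(0, 0, 3, -3)
Step 3: pivot at (2,2) is -3.
  row3 ← row3 − (-1)·row2  ⇒  L[3][2]=-1, U row3=(0, 0, 0, -2)

U[1][1] = -2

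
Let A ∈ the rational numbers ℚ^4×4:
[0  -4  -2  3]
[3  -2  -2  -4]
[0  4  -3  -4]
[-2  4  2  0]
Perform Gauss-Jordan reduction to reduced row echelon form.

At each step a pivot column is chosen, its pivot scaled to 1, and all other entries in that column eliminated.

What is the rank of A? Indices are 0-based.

pivot(0,0): swap R0↔R1
pivot(0,0)=3: scale R0 → (1, -2/3, -2/3, -4/3)
  clear (3,0): R3 −= (-2)R0 → (0, 8/3, 2/3, -8/3)
pivot(1,1)=-4: scale R1 → (0, 1, 1/2, -3/4)
  clear (0,1): R0 −= (-2/3)R1 → (1, 0, -1/3, -11/6)
  clear (2,1): R2 −= (4)R1 → (0, 0, -5, -1)
  clear (3,1): R3 −= (8/3)R1 → (0, 0, -2/3, -2/3)
pivot(2,2)=-5: scale R2 → (0, 0, 1, 1/5)
  clear (0,2): R0 −= (-1/3)R2 → (1, 0, 0, -53/30)
  clear (1,2): R1 −= (1/2)R2 → (0, 1, 0, -17/20)
  clear (3,2): R3 −= (-2/3)R2 → (0, 0, 0, -8/15)
pivot(3,3)=-8/15: scale R3 → (0, 0, 0, 1)
  clear (0,3): R0 −= (-53/30)R3 → (1, 0, 0, 0)
  clear (1,3): R1 −= (-17/20)R3 → (0, 1, 0, 0)
  clear (2,3): R2 −= (1/5)R3 → (0, 0, 1, 0)

rank = 4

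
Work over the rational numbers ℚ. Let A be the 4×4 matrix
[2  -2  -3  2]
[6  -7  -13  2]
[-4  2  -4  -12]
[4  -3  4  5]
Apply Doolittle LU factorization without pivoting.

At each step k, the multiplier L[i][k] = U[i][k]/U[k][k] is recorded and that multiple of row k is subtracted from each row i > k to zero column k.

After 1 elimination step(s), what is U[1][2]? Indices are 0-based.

U[1][2] = -4

Step 1: pivot at (0,0) is 2.
  row1 ← row1 − (3)·row0  ⇒  L[1][0]=3, U row1=(0, -1, -4, -4)
  row2 ← row2 − (-2)·row0  ⇒  L[2][0]=-2, U row2=(0, -2, -10, -8)
  row3 ← row3 − (2)·row0  ⇒  L[3][0]=2, U row3=(0, 1, 10, 1)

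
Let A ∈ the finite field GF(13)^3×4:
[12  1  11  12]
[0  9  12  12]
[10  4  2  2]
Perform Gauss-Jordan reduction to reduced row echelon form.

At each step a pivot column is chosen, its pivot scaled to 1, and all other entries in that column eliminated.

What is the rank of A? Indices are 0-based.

[1] R0 /= 12  ⇒  (1, 12, 2, 1)
     R2 -= 10·R0  ⇒  (0, 1, 8, 5)
[2] R1 /= 9  ⇒  (0, 1, 10, 10)
     R0 -= 12·R1  ⇒  (1, 0, 12, 11)
     R2 -= 1·R1  ⇒  (0, 0, 11, 8)
[3] R2 /= 11  ⇒  (0, 0, 1, 9)
     R0 -= 12·R2  ⇒  (1, 0, 0, 7)
     R1 -= 10·R2  ⇒  (0, 1, 0, 11)

rank = 3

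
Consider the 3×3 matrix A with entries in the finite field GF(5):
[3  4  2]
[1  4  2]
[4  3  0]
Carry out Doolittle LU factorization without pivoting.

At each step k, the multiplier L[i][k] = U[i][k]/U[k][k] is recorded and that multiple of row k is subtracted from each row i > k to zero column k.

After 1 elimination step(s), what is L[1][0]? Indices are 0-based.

L[1][0] = 2

[col 0] pivot 3
  R1 -= 2*R0 → (0, 1, 3)  (L[1][0] := 2)
  R2 -= 3*R0 → (0, 1, 4)  (L[2][0] := 3)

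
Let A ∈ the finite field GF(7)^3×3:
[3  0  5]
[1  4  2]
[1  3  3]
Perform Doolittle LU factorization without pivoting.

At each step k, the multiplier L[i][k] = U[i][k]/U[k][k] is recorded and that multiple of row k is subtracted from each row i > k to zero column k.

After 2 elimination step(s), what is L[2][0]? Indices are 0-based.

L[2][0] = 5

[col 0] pivot 3
  R1 -= 5*R0 → (0, 4, 5)  (L[1][0] := 5)
  R2 -= 5*R0 → (0, 3, 6)  (L[2][0] := 5)
[col 1] pivot 4
  R2 -= 6*R1 → (0, 0, 4)  (L[2][1] := 6)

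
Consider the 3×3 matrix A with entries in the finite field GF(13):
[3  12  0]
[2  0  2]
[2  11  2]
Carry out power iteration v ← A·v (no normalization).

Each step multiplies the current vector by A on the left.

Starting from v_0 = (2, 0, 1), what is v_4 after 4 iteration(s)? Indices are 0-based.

v_0 = (2, 0, 1).
v_1 = A·v_0 = (6, 6, 6).
v_2 = A·v_1 = (12, 11, 12).
v_3 = A·v_2 = (12, 9, 0).
v_4 = A·v_3 = (1, 11, 6).

v_4 = (1, 11, 6)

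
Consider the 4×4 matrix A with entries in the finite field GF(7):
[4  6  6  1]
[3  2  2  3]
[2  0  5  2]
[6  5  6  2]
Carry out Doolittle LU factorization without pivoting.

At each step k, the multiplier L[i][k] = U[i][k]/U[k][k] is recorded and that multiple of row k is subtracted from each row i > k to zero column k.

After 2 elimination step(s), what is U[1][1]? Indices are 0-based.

U[1][1] = 1

k=0: U[0][0]=4
  eliminate (1,0): mult=6, new row 1: (0, 1, 1, 4); set L[1][0]=6
  eliminate (2,0): mult=4, new row 2: (0, 4, 2, 5); set L[2][0]=4
  eliminate (3,0): mult=5, new row 3: (0, 3, 4, 4); set L[3][0]=5
k=1: U[1][1]=1
  eliminate (2,1): mult=4, new row 2: (0, 0, 5, 3); set L[2][1]=4
  eliminate (3,1): mult=3, new row 3: (0, 0, 1, 6); set L[3][1]=3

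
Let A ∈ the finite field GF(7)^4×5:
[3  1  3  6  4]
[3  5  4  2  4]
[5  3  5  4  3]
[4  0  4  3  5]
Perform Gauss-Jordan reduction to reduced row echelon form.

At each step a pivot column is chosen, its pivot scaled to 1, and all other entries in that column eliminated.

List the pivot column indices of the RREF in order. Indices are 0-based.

pivot columns: 0, 1, 2, 3

step 1: normalize row 0 (÷3) = (1, 5, 1, 2, 6)
  row 1: subtract 3×row0 = (0, 4, 1, 3, 0)
  row 2: subtract 5×row0 = (0, 6, 0, 1, 1)
  row 3: subtract 4×row0 = (0, 1, 0, 2, 2)
step 2: normalize row 1 (÷4) = (0, 1, 2, 6, 0)
  row 0: subtract 5×row1 = (1, 0, 5, 0, 6)
  row 2: subtract 6×row1 = (0, 0, 2, 0, 1)
  row 3: subtract 1×row1 = (0, 0, 5, 3, 2)
step 3: normalize row 2 (÷2) = (0, 0, 1, 0, 4)
  row 0: subtract 5×row2 = (1, 0, 0, 0, 0)
  row 1: subtract 2×row2 = (0, 1, 0, 6, 6)
  row 3: subtract 5×row2 = (0, 0, 0, 3, 3)
step 4: normalize row 3 (÷3) = (0, 0, 0, 1, 1)
  row 1: subtract 6×row3 = (0, 1, 0, 0, 0)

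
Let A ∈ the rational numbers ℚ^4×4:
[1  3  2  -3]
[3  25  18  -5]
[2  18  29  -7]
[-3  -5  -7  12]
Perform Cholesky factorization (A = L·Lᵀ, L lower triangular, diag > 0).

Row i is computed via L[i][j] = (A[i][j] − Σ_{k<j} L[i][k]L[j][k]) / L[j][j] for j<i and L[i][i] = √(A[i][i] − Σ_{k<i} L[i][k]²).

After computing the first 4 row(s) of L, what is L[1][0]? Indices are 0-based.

Step 1: L[0][0] = √(1) = 1.
  L[1][0] = (3) / L[0][0] = 3.
Step 2: L[1][1] = √(16) = 4.
  L[2][0] = (2) / L[0][0] = 2.
  L[2][1] = (12) / L[1][1] = 3.
Step 3: L[2][2] = √(16) = 4.
  L[3][0] = (-3) / L[0][0] = -3.
  L[3][1] = (4) / L[1][1] = 1.
  L[3][2] = (-4) / L[2][2] = -1.
Step 4: L[3][3] = √(1) = 1.

L[1][0] = 3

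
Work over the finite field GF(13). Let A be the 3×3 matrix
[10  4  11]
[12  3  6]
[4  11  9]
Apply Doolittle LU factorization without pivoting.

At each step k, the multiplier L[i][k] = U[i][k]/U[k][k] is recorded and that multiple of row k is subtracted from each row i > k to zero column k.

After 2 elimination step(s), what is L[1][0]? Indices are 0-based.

L[1][0] = 9

[col 0] pivot 10
  R1 -= 9*R0 → (0, 6, 11)  (L[1][0] := 9)
  R2 -= 3*R0 → (0, 12, 2)  (L[2][0] := 3)
[col 1] pivot 6
  R2 -= 2*R1 → (0, 0, 6)  (L[2][1] := 2)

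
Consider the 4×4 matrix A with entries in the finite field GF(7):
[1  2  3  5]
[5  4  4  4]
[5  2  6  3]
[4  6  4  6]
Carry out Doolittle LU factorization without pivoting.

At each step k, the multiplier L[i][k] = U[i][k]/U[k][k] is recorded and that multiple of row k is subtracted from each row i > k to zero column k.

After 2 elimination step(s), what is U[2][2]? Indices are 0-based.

[col 0] pivot 1
  R1 -= 5*R0 → (0, 1, 3, 0)  (L[1][0] := 5)
  R2 -= 5*R0 → (0, 6, 5, 6)  (L[2][0] := 5)
  R3 -= 4*R0 → (0, 5, 6, 0)  (L[3][0] := 4)
[col 1] pivot 1
  R2 -= 6*R1 → (0, 0, 1, 6)  (L[2][1] := 6)
  R3 -= 5*R1 → (0, 0, 5, 0)  (L[3][1] := 5)

U[2][2] = 1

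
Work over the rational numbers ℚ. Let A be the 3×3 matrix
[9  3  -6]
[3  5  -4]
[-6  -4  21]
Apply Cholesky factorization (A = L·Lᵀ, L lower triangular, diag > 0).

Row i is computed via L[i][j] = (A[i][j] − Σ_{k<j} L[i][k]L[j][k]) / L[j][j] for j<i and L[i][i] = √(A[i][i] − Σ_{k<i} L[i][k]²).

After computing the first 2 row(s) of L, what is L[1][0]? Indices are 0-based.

Step 1: L[0][0] = √(9) = 3.
  L[1][0] = (3) / L[0][0] = 1.
Step 2: L[1][1] = √(4) = 2.

L[1][0] = 1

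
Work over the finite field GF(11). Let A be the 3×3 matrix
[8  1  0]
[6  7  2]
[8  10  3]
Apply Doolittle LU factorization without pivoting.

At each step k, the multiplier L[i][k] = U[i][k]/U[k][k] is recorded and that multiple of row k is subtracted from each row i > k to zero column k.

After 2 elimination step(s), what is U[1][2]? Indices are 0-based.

k=0: U[0][0]=8
  eliminate (1,0): mult=9, new row 1: (0, 9, 2); set L[1][0]=9
  eliminate (2,0): mult=1, new row 2: (0, 9, 3); set L[2][0]=1
k=1: U[1][1]=9
  eliminate (2,1): mult=1, new row 2: (0, 0, 1); set L[2][1]=1

U[1][2] = 2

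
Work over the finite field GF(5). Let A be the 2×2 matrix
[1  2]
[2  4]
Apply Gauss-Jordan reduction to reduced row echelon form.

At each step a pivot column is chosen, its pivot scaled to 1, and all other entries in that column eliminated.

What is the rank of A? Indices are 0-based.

rank = 1

[1] R0 /= 1  ⇒  (1, 2)
     R1 -= 2·R0  ⇒  (0, 0)
column 1 empty below row 1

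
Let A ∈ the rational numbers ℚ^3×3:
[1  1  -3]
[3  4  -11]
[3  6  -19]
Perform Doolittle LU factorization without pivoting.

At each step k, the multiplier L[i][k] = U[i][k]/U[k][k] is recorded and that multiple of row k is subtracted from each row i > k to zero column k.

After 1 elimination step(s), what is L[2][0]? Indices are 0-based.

[col 0] pivot 1
  R1 -= 3*R0 → (0, 1, -2)  (L[1][0] := 3)
  R2 -= 3*R0 → (0, 3, -10)  (L[2][0] := 3)

L[2][0] = 3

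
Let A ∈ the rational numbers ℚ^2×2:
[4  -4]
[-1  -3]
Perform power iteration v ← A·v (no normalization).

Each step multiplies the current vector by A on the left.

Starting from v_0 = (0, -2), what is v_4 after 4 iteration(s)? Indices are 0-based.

v_0 = (0, -2).
v_1 = A·v_0 = (8, 6).
v_2 = A·v_1 = (8, -26).
v_3 = A·v_2 = (136, 70).
v_4 = A·v_3 = (264, -346).

v_4 = (264, -346)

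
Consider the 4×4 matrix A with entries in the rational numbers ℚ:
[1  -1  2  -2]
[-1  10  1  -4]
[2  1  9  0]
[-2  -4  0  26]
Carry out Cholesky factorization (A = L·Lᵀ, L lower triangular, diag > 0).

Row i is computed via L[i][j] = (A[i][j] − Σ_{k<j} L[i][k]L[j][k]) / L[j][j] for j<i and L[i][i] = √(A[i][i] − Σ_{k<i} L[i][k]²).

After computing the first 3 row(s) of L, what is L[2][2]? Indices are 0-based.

L[2][2] = 2

Step 1: L[0][0] = √(1) = 1.
  L[1][0] = (-1) / L[0][0] = -1.
Step 2: L[1][1] = √(9) = 3.
  L[2][0] = (2) / L[0][0] = 2.
  L[2][1] = (3) / L[1][1] = 1.
Step 3: L[2][2] = √(4) = 2.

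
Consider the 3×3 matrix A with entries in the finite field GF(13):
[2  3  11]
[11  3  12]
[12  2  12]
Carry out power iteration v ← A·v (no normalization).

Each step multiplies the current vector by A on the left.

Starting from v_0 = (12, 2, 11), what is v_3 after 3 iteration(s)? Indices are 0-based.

v_3 = (10, 4, 3)

v_0 = (12, 2, 11).
v_1 = A·v_0 = (8, 10, 7).
v_2 = A·v_1 = (6, 7, 5).
v_3 = A·v_2 = (10, 4, 3).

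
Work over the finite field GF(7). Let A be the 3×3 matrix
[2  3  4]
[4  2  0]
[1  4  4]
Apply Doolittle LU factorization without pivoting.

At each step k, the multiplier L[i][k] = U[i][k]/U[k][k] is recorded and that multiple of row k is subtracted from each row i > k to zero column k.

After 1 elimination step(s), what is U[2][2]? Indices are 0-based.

Step 1: pivot at (0,0) is 2.
  row1 ← row1 − (2)·row0  ⇒  L[1][0]=2, U row1=(0, 3, 6)
  row2 ← row2 − (4)·row0  ⇒  L[2][0]=4, U row2=(0, 6, 2)

U[2][2] = 2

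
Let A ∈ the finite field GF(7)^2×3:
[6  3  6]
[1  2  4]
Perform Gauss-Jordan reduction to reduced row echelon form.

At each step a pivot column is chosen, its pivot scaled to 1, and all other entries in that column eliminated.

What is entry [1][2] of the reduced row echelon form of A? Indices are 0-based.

M[1][2] = 2

pivot(0,0)=6: scale R0 → (1, 4, 1)
  clear (1,0): R1 −= (1)R0 → (0, 5, 3)
pivot(1,1)=5: scale R1 → (0, 1, 2)
  clear (0,1): R0 −= (4)R1 → (1, 0, 0)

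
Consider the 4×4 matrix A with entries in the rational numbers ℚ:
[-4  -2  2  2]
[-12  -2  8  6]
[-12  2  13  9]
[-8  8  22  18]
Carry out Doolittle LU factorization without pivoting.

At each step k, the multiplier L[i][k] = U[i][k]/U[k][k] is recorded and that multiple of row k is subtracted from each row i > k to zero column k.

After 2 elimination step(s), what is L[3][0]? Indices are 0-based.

Step 1: pivot at (0,0) is -4.
  row1 ← row1 − (3)·row0  ⇒  L[1][0]=3, U row1=(0, 4, 2, 0)
  row2 ← row2 − (3)·row0  ⇒  L[2][0]=3, U row2=(0, 8, 7, 3)
  row3 ← row3 − (2)·row0  ⇒  L[3][0]=2, U row3=(0, 12, 18, 14)
Step 2: pivot at (1,1) is 4.
  row2 ← row2 − (2)·row1  ⇒  L[2][1]=2, U row2=(0, 0, 3, 3)
  row3 ← row3 − (3)·row1  ⇒  L[3][1]=3, U row3=(0, 0, 12, 14)

L[3][0] = 2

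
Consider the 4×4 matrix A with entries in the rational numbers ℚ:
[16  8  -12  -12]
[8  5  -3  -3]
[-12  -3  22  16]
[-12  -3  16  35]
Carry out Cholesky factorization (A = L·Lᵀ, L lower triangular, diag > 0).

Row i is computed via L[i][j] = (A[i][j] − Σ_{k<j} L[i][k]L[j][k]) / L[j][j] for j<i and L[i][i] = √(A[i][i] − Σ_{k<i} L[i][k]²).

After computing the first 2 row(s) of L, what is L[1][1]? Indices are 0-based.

L[1][1] = 1

Step 1: L[0][0] = √(16) = 4.
  L[1][0] = (8) / L[0][0] = 2.
Step 2: L[1][1] = √(1) = 1.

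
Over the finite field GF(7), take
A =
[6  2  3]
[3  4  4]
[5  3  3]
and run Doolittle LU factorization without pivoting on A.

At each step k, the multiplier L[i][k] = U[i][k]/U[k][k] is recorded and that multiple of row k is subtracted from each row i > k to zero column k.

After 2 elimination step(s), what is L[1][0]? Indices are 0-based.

k=0: U[0][0]=6
  eliminate (1,0): mult=4, new row 1: (0, 3, 6); set L[1][0]=4
  eliminate (2,0): mult=2, new row 2: (0, 6, 4); set L[2][0]=2
k=1: U[1][1]=3
  eliminate (2,1): mult=2, new row 2: (0, 0, 6); set L[2][1]=2

L[1][0] = 4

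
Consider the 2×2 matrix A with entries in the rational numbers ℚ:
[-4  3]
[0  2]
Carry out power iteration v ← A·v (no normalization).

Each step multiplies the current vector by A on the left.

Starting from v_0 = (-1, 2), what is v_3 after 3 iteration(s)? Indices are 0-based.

v_3 = (136, 16)

v_0 = (-1, 2).
v_1 = A·v_0 = (10, 4).
v_2 = A·v_1 = (-28, 8).
v_3 = A·v_2 = (136, 16).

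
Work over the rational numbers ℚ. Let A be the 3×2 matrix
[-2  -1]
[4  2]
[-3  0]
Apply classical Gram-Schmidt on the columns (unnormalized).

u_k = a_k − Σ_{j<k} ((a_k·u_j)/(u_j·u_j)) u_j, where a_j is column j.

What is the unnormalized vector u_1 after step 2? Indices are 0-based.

Step 1: u_0 = a_0 = (-2, 4, -3).
Step 2: u_1 = a_1 − (10/29)·u_0 = (-9/29, 18/29, 30/29).

u_1 = (-9/29, 18/29, 30/29)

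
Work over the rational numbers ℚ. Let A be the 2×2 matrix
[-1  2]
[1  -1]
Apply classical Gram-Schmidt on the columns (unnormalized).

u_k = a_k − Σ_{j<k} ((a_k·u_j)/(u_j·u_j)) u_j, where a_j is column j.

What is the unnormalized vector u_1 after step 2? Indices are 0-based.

Step 1: u_0 = a_0 = (-1, 1).
Step 2: u_1 = a_1 − (-3/2)·u_0 = (1/2, 1/2).

u_1 = (1/2, 1/2)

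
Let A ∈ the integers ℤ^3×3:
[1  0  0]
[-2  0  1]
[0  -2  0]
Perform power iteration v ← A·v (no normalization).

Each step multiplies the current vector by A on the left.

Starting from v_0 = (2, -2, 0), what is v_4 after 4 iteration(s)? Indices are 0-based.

v_0 = (2, -2, 0).
v_1 = A·v_0 = (2, -4, 4).
v_2 = A·v_1 = (2, 0, 8).
v_3 = A·v_2 = (2, 4, 0).
v_4 = A·v_3 = (2, -4, -8).

v_4 = (2, -4, -8)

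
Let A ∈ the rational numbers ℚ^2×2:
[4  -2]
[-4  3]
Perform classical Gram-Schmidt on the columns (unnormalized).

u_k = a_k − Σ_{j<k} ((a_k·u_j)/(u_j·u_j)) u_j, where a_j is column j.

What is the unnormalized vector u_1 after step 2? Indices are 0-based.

Step 1: u_0 = a_0 = (4, -4).
Step 2: u_1 = a_1 − (-5/8)·u_0 = (1/2, 1/2).

u_1 = (1/2, 1/2)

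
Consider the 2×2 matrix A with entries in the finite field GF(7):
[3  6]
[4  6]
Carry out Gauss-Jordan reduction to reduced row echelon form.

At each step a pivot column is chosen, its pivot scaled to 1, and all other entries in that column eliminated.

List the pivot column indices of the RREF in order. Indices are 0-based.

pivot columns: 0, 1

[1] R0 /= 3  ⇒  (1, 2)
     R1 -= 4·R0  ⇒  (0, 5)
[2] R1 /= 5  ⇒  (0, 1)
     R0 -= 2·R1  ⇒  (1, 0)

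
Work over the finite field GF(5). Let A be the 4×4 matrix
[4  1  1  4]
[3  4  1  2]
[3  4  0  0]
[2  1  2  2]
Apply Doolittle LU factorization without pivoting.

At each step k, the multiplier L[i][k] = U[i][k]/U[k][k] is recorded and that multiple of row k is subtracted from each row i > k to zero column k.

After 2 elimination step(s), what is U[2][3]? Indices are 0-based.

U[2][3] = 3

Step 1: pivot at (0,0) is 4.
  row1 ← row1 − (2)·row0  ⇒  L[1][0]=2, U row1=(0, 2, 4, 4)
  row2 ← row2 − (2)·row0  ⇒  L[2][0]=2, U row2=(0, 2, 3, 2)
  row3 ← row3 − (3)·row0  ⇒  L[3][0]=3, U row3=(0, 3, 4, 0)
Step 2: pivot at (1,1) is 2.
  row2 ← row2 − (1)·row1  ⇒  L[2][1]=1, U row2=(0, 0, 4, 3)
  row3 ← row3 − (4)·row1  ⇒  L[3][1]=4, U row3=(0, 0, 3, 4)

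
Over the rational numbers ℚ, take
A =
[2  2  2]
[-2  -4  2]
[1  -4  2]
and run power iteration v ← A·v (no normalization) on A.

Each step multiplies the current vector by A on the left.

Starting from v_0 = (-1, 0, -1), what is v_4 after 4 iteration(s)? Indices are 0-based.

v_4 = (-172, 4, -128)

v_0 = (-1, 0, -1).
v_1 = A·v_0 = (-4, 0, -3).
v_2 = A·v_1 = (-14, 2, -10).
v_3 = A·v_2 = (-44, 0, -42).
v_4 = A·v_3 = (-172, 4, -128).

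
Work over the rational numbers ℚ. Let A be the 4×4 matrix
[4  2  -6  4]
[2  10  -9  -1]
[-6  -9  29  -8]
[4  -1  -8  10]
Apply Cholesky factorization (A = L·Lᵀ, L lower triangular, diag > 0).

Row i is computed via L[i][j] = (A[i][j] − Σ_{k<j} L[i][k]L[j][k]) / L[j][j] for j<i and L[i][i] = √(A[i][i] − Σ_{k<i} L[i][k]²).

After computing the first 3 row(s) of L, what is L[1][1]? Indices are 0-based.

Step 1: L[0][0] = √(4) = 2.
  L[1][0] = (2) / L[0][0] = 1.
Step 2: L[1][1] = √(9) = 3.
  L[2][0] = (-6) / L[0][0] = -3.
  L[2][1] = (-6) / L[1][1] = -2.
Step 3: L[2][2] = √(16) = 4.

L[1][1] = 3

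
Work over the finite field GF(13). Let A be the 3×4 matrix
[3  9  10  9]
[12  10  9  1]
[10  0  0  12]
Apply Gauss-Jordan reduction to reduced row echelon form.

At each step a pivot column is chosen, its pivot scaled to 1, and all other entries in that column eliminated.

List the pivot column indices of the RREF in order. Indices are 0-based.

pivot(0,0)=3: scale R0 → (1, 3, 12, 3)
  clear (1,0): R1 −= (12)R0 → (0, 0, 8, 4)
  clear (2,0): R2 −= (10)R0 → (0, 9, 10, 8)
pivot(1,1): swap R1↔R2
pivot(1,1)=9: scale R1 → (0, 1, 4, 11)
  clear (0,1): R0 −= (3)R1 → (1, 0, 0, 9)
pivot(2,2)=8: scale R2 → (0, 0, 1, 7)
  clear (1,2): R1 −= (4)R2 → (0, 1, 0, 9)

pivot columns: 0, 1, 2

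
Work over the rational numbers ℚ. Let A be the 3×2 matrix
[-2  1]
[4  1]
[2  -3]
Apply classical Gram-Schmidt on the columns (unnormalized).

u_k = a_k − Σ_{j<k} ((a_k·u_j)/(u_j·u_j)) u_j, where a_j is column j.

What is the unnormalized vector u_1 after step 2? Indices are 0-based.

Step 1: u_0 = a_0 = (-2, 4, 2).
Step 2: u_1 = a_1 − (-1/6)·u_0 = (2/3, 5/3, -8/3).

u_1 = (2/3, 5/3, -8/3)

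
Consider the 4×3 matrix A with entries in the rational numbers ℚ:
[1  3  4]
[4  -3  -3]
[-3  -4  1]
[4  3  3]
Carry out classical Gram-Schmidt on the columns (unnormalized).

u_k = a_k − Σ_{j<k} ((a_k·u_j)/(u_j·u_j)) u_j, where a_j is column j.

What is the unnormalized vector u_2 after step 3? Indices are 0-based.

Step 1: u_0 = a_0 = (1, 4, -3, 4).
Step 2: u_1 = a_1 − (5/14)·u_0 = (37/14, -31/7, -41/14, 11/7).
Step 3: u_2 = a_2 − (1/42)·u_0 − (359/527)·u_1 = (3440/1581, -4/51, 1616/527, 2900/1581).

u_2 = (3440/1581, -4/51, 1616/527, 2900/1581)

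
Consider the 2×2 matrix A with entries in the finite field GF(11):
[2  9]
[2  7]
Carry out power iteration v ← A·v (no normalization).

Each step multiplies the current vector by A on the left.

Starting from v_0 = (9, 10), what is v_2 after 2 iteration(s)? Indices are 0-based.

v_0 = (9, 10).
v_1 = A·v_0 = (9, 0).
v_2 = A·v_1 = (7, 7).

v_2 = (7, 7)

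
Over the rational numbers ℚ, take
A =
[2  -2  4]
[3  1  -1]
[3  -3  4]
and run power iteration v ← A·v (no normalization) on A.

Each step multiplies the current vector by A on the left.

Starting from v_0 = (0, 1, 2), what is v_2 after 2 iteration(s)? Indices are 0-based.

v_0 = (0, 1, 2).
v_1 = A·v_0 = (6, -1, 5).
v_2 = A·v_1 = (34, 12, 41).

v_2 = (34, 12, 41)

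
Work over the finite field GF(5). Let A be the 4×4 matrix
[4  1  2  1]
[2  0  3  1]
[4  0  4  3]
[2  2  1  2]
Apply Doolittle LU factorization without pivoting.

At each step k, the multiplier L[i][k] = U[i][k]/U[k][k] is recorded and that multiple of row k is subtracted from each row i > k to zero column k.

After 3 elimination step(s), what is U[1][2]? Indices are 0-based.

U[1][2] = 2

k=0: U[0][0]=4
  eliminate (1,0): mult=3, new row 1: (0, 2, 2, 3); set L[1][0]=3
  eliminate (2,0): mult=1, new row 2: (0, 4, 2, 2); set L[2][0]=1
  eliminate (3,0): mult=3, new row 3: (0, 4, 0, 4); set L[3][0]=3
k=1: U[1][1]=2
  eliminate (2,1): mult=2, new row 2: (0, 0, 3, 1); set L[2][1]=2
  eliminate (3,1): mult=2, new row 3: (0, 0, 1, 3); set L[3][1]=2
k=2: U[2][2]=3
  eliminate (3,2): mult=2, new row 3: (0, 0, 0, 1); set L[3][2]=2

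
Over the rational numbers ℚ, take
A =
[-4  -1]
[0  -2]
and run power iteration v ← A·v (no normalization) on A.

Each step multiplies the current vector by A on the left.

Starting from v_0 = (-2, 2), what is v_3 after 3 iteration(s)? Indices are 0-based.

v_3 = (72, -16)

v_0 = (-2, 2).
v_1 = A·v_0 = (6, -4).
v_2 = A·v_1 = (-20, 8).
v_3 = A·v_2 = (72, -16).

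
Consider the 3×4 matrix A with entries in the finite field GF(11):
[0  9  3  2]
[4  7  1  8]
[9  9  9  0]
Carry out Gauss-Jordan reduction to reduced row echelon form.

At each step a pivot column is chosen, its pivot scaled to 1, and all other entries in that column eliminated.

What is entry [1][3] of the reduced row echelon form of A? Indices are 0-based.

M[1][3] = 10

step 1: exchange rows 0,1
step 1: normalize row 0 (÷4) = (1, 10, 3, 2)
  row 2: subtract 9×row0 = (0, 7, 4, 4)
step 2: normalize row 1 (÷9) = (0, 1, 4, 10)
  row 0: subtract 10×row1 = (1, 0, 7, 1)
  row 2: subtract 7×row1 = (0, 0, 9, 0)
step 3: normalize row 2 (÷9) = (0, 0, 1, 0)
  row 0: subtract 7×row2 = (1, 0, 0, 1)
  row 1: subtract 4×row2 = (0, 1, 0, 10)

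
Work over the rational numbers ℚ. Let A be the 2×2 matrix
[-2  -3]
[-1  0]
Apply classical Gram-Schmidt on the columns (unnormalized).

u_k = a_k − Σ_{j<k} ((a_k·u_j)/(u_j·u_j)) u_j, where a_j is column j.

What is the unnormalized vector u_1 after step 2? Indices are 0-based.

u_1 = (-3/5, 6/5)

Step 1: u_0 = a_0 = (-2, -1).
Step 2: u_1 = a_1 − (6/5)·u_0 = (-3/5, 6/5).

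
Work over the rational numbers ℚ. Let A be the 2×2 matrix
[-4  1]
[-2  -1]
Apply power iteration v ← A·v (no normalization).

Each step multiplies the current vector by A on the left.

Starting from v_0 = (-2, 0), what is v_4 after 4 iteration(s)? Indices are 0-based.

v_0 = (-2, 0).
v_1 = A·v_0 = (8, 4).
v_2 = A·v_1 = (-28, -20).
v_3 = A·v_2 = (92, 76).
v_4 = A·v_3 = (-292, -260).

v_4 = (-292, -260)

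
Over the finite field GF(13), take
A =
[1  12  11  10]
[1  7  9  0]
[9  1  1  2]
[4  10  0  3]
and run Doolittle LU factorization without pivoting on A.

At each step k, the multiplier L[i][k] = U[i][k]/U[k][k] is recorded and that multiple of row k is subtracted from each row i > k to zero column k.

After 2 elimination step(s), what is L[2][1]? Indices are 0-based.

L[2][1] = 11

[col 0] pivot 1
  R1 -= 1*R0 → (0, 8, 11, 3)  (L[1][0] := 1)
  R2 -= 9*R0 → (0, 10, 6, 3)  (L[2][0] := 9)
  R3 -= 4*R0 → (0, 1, 8, 2)  (L[3][0] := 4)
[col 1] pivot 8
  R2 -= 11*R1 → (0, 0, 2, 9)  (L[2][1] := 11)
  R3 -= 5*R1 → (0, 0, 5, 0)  (L[3][1] := 5)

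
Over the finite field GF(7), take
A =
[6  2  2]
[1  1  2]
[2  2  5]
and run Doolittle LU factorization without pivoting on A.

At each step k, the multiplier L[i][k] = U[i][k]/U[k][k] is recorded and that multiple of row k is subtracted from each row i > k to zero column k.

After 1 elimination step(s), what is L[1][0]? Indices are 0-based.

L[1][0] = 6

k=0: U[0][0]=6
  eliminate (1,0): mult=6, new row 1: (0, 3, 4); set L[1][0]=6
  eliminate (2,0): mult=5, new row 2: (0, 6, 2); set L[2][0]=5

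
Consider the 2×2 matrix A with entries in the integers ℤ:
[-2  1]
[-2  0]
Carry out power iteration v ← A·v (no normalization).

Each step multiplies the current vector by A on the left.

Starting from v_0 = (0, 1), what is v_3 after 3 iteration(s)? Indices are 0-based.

v_3 = (2, 4)

v_0 = (0, 1).
v_1 = A·v_0 = (1, 0).
v_2 = A·v_1 = (-2, -2).
v_3 = A·v_2 = (2, 4).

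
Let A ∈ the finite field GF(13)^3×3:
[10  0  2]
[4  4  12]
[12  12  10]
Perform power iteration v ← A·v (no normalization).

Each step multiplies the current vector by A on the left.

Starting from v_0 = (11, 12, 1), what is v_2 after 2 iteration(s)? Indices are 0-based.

v_0 = (11, 12, 1).
v_1 = A·v_0 = (8, 0, 0).
v_2 = A·v_1 = (2, 6, 5).

v_2 = (2, 6, 5)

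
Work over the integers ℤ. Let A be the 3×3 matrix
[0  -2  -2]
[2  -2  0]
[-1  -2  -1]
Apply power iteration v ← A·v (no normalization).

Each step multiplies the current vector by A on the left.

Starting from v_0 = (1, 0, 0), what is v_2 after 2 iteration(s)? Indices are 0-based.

v_2 = (-2, -4, -3)

v_0 = (1, 0, 0).
v_1 = A·v_0 = (0, 2, -1).
v_2 = A·v_1 = (-2, -4, -3).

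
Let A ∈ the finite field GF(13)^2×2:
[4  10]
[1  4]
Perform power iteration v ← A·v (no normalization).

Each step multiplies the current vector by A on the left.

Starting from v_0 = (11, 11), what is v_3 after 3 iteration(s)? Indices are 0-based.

v_0 = (11, 11).
v_1 = A·v_0 = (11, 3).
v_2 = A·v_1 = (9, 10).
v_3 = A·v_2 = (6, 10).

v_3 = (6, 10)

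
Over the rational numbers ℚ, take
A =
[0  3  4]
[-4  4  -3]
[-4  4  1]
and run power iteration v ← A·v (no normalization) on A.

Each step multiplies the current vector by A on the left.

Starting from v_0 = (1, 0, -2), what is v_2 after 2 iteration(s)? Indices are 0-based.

v_2 = (-18, 58, 34)

v_0 = (1, 0, -2).
v_1 = A·v_0 = (-8, 2, -6).
v_2 = A·v_1 = (-18, 58, 34).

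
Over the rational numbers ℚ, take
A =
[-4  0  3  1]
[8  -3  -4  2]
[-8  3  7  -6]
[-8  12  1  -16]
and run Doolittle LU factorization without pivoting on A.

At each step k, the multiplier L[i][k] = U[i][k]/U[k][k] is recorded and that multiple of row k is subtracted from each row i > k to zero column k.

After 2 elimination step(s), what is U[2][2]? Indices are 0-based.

U[2][2] = 3

Step 1: pivot at (0,0) is -4.
  row1 ← row1 − (-2)·row0  ⇒  L[1][0]=-2, U row1=(0, -3, 2, 4)
  row2 ← row2 − (2)·row0  ⇒  L[2][0]=2, U row2=(0, 3, 1, -8)
  row3 ← row3 − (2)·row0  ⇒  L[3][0]=2, U row3=(0, 12, -5, -18)
Step 2: pivot at (1,1) is -3.
  row2 ← row2 − (-1)·row1  ⇒  L[2][1]=-1, U row2=(0, 0, 3, -4)
  row3 ← row3 − (-4)·row1  ⇒  L[3][1]=-4, U row3=(0, 0, 3, -2)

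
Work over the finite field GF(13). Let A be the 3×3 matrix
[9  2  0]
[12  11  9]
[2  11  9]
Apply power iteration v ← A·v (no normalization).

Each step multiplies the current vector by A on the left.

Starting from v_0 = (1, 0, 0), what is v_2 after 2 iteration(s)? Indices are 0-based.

v_0 = (1, 0, 0).
v_1 = A·v_0 = (9, 12, 2).
v_2 = A·v_1 = (1, 11, 12).

v_2 = (1, 11, 12)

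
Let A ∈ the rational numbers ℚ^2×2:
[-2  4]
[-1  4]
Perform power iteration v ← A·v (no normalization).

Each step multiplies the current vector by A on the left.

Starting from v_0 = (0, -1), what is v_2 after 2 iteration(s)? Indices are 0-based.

v_0 = (0, -1).
v_1 = A·v_0 = (-4, -4).
v_2 = A·v_1 = (-8, -12).

v_2 = (-8, -12)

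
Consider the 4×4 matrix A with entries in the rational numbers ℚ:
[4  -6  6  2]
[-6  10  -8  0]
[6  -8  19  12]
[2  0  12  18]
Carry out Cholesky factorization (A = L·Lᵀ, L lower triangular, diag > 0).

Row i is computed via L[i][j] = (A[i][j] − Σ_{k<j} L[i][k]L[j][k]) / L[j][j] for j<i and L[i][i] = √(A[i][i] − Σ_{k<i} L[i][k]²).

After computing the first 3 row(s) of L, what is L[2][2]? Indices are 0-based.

Step 1: L[0][0] = √(4) = 2.
  L[1][0] = (-6) / L[0][0] = -3.
Step 2: L[1][1] = √(1) = 1.
  L[2][0] = (6) / L[0][0] = 3.
  L[2][1] = (1) / L[1][1] = 1.
Step 3: L[2][2] = √(9) = 3.

L[2][2] = 3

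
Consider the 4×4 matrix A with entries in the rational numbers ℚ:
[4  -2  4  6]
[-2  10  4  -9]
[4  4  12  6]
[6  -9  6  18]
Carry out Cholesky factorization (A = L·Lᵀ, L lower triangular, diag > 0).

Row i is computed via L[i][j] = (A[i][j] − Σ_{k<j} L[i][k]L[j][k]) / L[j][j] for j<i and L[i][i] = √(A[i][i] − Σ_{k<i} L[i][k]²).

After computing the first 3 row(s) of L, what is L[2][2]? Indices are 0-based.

Step 1: L[0][0] = √(4) = 2.
  L[1][0] = (-2) / L[0][0] = -1.
Step 2: L[1][1] = √(9) = 3.
  L[2][0] = (4) / L[0][0] = 2.
  L[2][1] = (6) / L[1][1] = 2.
Step 3: L[2][2] = √(4) = 2.

L[2][2] = 2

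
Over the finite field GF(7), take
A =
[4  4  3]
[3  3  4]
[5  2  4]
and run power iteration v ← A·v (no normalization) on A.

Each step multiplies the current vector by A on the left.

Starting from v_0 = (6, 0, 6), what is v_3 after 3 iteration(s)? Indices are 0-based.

v_3 = (4, 3, 6)

v_0 = (6, 0, 6).
v_1 = A·v_0 = (0, 0, 5).
v_2 = A·v_1 = (1, 6, 6).
v_3 = A·v_2 = (4, 3, 6).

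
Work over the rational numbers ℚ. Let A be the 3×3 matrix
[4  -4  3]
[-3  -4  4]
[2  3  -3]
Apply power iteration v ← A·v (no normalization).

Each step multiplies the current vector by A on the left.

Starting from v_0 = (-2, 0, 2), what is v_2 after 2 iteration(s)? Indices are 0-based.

v_2 = (-94, -90, 68)

v_0 = (-2, 0, 2).
v_1 = A·v_0 = (-2, 14, -10).
v_2 = A·v_1 = (-94, -90, 68).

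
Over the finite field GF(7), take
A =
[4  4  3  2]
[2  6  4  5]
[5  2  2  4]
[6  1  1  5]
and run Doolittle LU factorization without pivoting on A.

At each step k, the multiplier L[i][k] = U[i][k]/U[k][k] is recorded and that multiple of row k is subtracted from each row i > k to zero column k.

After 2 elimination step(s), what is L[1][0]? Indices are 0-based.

L[1][0] = 4

k=0: U[0][0]=4
  eliminate (1,0): mult=4, new row 1: (0, 4, 6, 4); set L[1][0]=4
  eliminate (2,0): mult=3, new row 2: (0, 4, 0, 5); set L[2][0]=3
  eliminate (3,0): mult=5, new row 3: (0, 2, 0, 2); set L[3][0]=5
k=1: U[1][1]=4
  eliminate (2,1): mult=1, new row 2: (0, 0, 1, 1); set L[2][1]=1
  eliminate (3,1): mult=4, new row 3: (0, 0, 4, 0); set L[3][1]=4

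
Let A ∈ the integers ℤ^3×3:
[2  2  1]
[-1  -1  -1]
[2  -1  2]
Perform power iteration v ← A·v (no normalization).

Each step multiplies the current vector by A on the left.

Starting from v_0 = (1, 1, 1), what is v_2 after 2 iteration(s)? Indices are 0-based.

v_2 = (7, -5, 19)

v_0 = (1, 1, 1).
v_1 = A·v_0 = (5, -3, 3).
v_2 = A·v_1 = (7, -5, 19).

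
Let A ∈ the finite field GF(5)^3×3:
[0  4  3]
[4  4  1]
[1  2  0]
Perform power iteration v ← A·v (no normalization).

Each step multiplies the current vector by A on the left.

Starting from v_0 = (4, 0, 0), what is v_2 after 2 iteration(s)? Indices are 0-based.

v_0 = (4, 0, 0).
v_1 = A·v_0 = (0, 1, 4).
v_2 = A·v_1 = (1, 3, 2).

v_2 = (1, 3, 2)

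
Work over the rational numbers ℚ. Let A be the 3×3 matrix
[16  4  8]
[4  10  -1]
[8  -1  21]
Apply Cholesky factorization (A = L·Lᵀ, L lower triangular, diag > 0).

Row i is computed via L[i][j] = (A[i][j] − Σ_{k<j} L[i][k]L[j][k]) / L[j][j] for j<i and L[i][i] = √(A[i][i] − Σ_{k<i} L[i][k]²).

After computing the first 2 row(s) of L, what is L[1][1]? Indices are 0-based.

Step 1: L[0][0] = √(16) = 4.
  L[1][0] = (4) / L[0][0] = 1.
Step 2: L[1][1] = √(9) = 3.

L[1][1] = 3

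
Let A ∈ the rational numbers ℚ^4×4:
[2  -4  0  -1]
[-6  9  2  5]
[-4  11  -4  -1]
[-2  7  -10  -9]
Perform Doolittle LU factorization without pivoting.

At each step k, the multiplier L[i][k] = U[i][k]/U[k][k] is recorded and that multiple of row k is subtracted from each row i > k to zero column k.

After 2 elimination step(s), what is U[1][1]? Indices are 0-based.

[col 0] pivot 2
  R1 -= -3*R0 → (0, -3, 2, 2)  (L[1][0] := -3)
  R2 -= -2*R0 → (0, 3, -4, -3)  (L[2][0] := -2)
  R3 -= -1*R0 → (0, 3, -10, -10)  (L[3][0] := -1)
[col 1] pivot -3
  R2 -= -1*R1 → (0, 0, -2, -1)  (L[2][1] := -1)
  R3 -= -1*R1 → (0, 0, -8, -8)  (L[3][1] := -1)

U[1][1] = -3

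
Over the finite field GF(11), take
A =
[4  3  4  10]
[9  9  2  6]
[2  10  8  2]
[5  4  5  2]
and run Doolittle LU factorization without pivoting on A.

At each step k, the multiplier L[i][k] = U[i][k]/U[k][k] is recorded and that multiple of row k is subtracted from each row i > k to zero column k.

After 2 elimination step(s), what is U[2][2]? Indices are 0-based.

Step 1: pivot at (0,0) is 4.
  row1 ← row1 − (5)·row0  ⇒  L[1][0]=5, U row1=(0, 5, 4, 0)
  row2 ← row2 − (6)·row0  ⇒  L[2][0]=6, U row2=(0, 3, 6, 8)
  row3 ← row3 − (4)·row0  ⇒  L[3][0]=4, U row3=(0, 3, 0, 6)
Step 2: pivot at (1,1) is 5.
  row2 ← row2 − (5)·row1  ⇒  L[2][1]=5, U row2=(0, 0, 8, 8)
  row3 ← row3 − (5)·row1  ⇒  L[3][1]=5, U row3=(0, 0, 2, 6)

U[2][2] = 8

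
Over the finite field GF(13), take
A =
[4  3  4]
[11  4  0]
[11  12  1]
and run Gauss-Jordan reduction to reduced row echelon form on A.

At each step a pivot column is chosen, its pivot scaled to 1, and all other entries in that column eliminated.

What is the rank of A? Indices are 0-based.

rank = 3

pivot(0,0)=4: scale R0 → (1, 4, 1)
  clear (1,0): R1 −= (11)R0 → (0, 12, 2)
  clear (2,0): R2 −= (11)R0 → (0, 7, 3)
pivot(1,1)=12: scale R1 → (0, 1, 11)
  clear (0,1): R0 −= (4)R1 → (1, 0, 9)
  clear (2,1): R2 −= (7)R1 → (0, 0, 4)
pivot(2,2)=4: scale R2 → (0, 0, 1)
  clear (0,2): R0 −= (9)R2 → (1, 0, 0)
  clear (1,2): R1 −= (11)R2 → (0, 1, 0)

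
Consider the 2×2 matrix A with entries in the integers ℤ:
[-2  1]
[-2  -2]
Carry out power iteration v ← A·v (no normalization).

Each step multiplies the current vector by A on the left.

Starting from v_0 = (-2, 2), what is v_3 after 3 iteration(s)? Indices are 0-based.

v_3 = (12, 48)

v_0 = (-2, 2).
v_1 = A·v_0 = (6, 0).
v_2 = A·v_1 = (-12, -12).
v_3 = A·v_2 = (12, 48).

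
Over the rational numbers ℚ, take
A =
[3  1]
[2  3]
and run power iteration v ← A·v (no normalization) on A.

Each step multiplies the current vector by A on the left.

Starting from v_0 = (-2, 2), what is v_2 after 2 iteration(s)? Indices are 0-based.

v_0 = (-2, 2).
v_1 = A·v_0 = (-4, 2).
v_2 = A·v_1 = (-10, -2).

v_2 = (-10, -2)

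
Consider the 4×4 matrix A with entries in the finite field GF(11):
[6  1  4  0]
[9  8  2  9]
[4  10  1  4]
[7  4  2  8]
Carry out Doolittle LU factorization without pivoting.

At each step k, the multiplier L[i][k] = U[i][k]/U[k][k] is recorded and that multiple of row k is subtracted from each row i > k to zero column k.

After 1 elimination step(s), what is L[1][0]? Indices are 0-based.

L[1][0] = 7

[col 0] pivot 6
  R1 -= 7*R0 → (0, 1, 7, 9)  (L[1][0] := 7)
  R2 -= 8*R0 → (0, 2, 2, 4)  (L[2][0] := 8)
  R3 -= 3*R0 → (0, 1, 1, 8)  (L[3][0] := 3)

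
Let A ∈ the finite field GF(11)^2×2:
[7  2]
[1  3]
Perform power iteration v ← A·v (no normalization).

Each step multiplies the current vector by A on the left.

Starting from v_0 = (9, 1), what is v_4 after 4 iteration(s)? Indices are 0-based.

v_4 = (5, 5)

v_0 = (9, 1).
v_1 = A·v_0 = (10, 1).
v_2 = A·v_1 = (6, 2).
v_3 = A·v_2 = (2, 1).
v_4 = A·v_3 = (5, 5).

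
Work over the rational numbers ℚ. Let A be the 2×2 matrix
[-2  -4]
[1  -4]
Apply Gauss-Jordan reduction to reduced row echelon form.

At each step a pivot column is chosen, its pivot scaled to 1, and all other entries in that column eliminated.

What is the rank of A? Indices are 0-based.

rank = 2

pivot(0,0)=-2: scale R0 → (1, 2)
  clear (1,0): R1 −= (1)R0 → (0, -6)
pivot(1,1)=-6: scale R1 → (0, 1)
  clear (0,1): R0 −= (2)R1 → (1, 0)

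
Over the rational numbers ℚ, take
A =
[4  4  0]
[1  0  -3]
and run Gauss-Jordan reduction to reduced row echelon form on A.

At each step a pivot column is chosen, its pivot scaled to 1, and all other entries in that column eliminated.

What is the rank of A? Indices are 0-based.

pivot(0,0)=4: scale R0 → (1, 1, 0)
  clear (1,0): R1 −= (1)R0 → (0, -1, -3)
pivot(1,1)=-1: scale R1 → (0, 1, 3)
  clear (0,1): R0 −= (1)R1 → (1, 0, -3)

rank = 2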